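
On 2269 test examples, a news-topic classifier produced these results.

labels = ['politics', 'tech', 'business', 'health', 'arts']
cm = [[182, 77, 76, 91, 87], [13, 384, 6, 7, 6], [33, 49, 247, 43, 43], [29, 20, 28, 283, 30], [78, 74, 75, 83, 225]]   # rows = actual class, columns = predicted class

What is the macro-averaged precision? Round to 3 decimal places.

0.577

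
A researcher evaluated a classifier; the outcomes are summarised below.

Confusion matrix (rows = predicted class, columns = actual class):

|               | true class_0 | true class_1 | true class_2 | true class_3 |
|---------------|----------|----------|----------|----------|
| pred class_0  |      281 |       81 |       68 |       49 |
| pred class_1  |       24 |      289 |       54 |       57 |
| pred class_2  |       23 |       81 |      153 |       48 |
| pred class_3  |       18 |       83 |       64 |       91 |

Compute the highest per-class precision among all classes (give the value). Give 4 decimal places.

0.6816

Per-class precision (TP/(TP+FP)):
  class_0: TP=281, FP=81+68+49=198 → 281/479 = 0.58664
  class_1: TP=289, FP=24+54+57=135 → 289/424 = 0.68160
  class_2: TP=153, FP=23+81+48=152 → 153/305 = 0.50164
  class_3: TP=91, FP=18+83+64=165 → 91/256 = 0.35547
Highest is class 'class_1' with precision = 0.6816.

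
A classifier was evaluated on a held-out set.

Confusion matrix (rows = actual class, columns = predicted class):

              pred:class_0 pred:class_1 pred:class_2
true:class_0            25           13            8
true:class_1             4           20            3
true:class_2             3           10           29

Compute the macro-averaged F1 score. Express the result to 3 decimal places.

Per-class F1 score (2·TP/(2·TP+FP+FN)):
  class_0: TP=25, FP=4+3=7, FN=13+8=21 → 50/78 = 0.6410
  class_1: TP=20, FP=13+10=23, FN=4+3=7 → 40/70 = 0.5714
  class_2: TP=29, FP=8+3=11, FN=3+10=13 → 58/82 = 0.7073
Macro-F1 score = mean = (0.6410 + 0.5714 + 0.7073) / 3 = 0.640

0.640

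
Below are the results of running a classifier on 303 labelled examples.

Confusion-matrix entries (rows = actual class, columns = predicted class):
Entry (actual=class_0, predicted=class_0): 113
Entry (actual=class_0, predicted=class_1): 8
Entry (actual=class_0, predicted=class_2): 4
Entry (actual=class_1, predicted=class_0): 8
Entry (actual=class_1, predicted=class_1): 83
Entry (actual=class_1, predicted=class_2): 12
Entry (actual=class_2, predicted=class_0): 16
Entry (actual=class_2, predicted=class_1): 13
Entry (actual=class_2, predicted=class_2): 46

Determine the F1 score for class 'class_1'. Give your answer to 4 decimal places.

One-vs-rest for 'class_1': TP = diagonal; FP = other classes predicted 'class_1'; FN = 'class_1' predicted as other.
F1 score = 2·TP/(2·TP+FP+FN).
class_1: TP=83, FP=8+13=21, FN=8+12=20 → 166/207 = 0.80193

0.8019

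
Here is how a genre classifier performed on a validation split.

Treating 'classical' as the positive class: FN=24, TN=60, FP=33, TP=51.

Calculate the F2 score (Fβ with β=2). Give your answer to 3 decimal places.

0.664

Fβ = (1+β²)·TP / ((1+β²)·TP + β²·FN + FP), with β²=4
= 5·51 / (5·51 + 4·24 + 33) = 0.664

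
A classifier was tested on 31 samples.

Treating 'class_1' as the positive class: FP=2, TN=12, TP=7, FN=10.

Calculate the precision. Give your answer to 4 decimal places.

Precision = TP/(TP+FP) = 7/(7+2) = 7/9 = 0.7778

0.7778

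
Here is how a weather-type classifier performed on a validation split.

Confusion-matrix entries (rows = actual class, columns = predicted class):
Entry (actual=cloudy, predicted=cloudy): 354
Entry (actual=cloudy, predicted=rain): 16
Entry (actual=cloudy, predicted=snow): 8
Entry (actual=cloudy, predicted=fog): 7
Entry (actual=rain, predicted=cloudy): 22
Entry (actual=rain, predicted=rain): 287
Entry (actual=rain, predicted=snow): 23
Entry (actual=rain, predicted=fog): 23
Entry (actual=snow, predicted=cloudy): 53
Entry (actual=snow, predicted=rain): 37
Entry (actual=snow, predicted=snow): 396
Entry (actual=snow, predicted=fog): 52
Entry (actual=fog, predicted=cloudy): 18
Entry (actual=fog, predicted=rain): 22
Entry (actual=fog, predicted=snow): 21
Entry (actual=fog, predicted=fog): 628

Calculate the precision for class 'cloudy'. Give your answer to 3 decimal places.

One-vs-rest for 'cloudy': TP = diagonal; FP = other classes predicted 'cloudy'; FN = 'cloudy' predicted as other.
precision = TP/(TP+FP).
cloudy: TP=354, FP=22+53+18=93 → 354/447 = 0.7919

0.792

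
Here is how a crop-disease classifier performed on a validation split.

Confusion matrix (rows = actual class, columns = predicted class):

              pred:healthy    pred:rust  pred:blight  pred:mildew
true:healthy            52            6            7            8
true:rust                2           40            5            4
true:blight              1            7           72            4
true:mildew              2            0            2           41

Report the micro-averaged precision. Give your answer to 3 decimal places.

Micro-averaging pools counts across classes: ΣTP=205, ΣFP=48, ΣFN=48.
Micro-precision = TP/(TP+FP) on pooled counts = 0.810 (equals overall accuracy in single-label multiclass).

0.810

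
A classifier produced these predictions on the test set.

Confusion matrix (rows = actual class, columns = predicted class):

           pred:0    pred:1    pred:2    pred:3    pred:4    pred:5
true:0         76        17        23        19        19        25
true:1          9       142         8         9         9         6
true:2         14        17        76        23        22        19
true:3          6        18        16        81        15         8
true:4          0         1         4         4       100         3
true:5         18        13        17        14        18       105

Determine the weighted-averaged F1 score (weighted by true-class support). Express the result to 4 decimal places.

0.5867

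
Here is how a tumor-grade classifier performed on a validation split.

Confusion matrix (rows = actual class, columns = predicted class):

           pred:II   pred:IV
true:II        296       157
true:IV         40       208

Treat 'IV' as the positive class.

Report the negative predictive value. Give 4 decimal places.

NPV = TN/(TN+FN) = 296/(296+40) = 0.8810

0.8810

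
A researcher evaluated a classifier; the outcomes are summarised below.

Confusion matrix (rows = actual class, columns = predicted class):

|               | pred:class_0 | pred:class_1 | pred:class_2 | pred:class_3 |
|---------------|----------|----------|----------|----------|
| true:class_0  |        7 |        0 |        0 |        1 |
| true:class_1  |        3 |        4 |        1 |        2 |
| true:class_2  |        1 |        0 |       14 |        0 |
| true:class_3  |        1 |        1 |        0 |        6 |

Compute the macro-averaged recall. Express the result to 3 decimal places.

Per-class recall (TP/(TP+FN)):
  class_0: TP=7, FN=0+0+1=1 → 7/8 = 0.8750
  class_1: TP=4, FN=3+1+2=6 → 4/10 = 0.4000
  class_2: TP=14, FN=1+0+0=1 → 14/15 = 0.9333
  class_3: TP=6, FN=1+1+0=2 → 6/8 = 0.7500
Macro-recall = mean = (0.8750 + 0.4000 + 0.9333 + 0.7500) / 4 = 0.740

0.740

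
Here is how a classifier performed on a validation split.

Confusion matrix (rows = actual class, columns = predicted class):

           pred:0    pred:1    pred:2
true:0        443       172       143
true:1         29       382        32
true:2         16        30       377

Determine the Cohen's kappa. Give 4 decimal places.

0.6140

Observed agreement pₒ = trace/N = 1202/1624 = 0.74015
Expected agreement pₑ = Σ (rowᵢ·colᵢ)/N² = (758·488 + 443·584 + 423·552)/1624² = 0.32688
κ = (pₒ − pₑ)/(1 − pₑ) = (0.74015 − 0.32688)/(1 − 0.32688) = 0.6140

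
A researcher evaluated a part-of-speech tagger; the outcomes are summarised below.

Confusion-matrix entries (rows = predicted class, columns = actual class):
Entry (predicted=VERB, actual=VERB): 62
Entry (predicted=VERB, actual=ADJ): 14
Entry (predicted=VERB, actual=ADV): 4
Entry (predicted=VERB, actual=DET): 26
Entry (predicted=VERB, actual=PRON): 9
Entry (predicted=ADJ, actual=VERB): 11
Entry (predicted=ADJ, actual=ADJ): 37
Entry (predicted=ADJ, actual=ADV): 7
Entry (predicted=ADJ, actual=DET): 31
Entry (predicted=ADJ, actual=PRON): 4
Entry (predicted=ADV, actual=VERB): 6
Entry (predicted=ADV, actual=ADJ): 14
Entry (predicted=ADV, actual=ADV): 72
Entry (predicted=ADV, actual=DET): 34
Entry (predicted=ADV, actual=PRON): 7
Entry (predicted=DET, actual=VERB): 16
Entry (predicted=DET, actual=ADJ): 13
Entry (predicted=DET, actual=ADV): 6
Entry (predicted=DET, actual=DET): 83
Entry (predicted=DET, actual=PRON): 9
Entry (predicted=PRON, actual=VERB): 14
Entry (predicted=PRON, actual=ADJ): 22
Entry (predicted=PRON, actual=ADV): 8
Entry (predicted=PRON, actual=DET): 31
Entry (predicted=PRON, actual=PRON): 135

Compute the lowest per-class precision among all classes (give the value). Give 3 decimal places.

Per-class precision (TP/(TP+FP)):
  VERB: TP=62, FP=14+4+26+9=53 → 62/115 = 0.5391
  ADJ: TP=37, FP=11+7+31+4=53 → 37/90 = 0.4111
  ADV: TP=72, FP=6+14+34+7=61 → 72/133 = 0.5414
  DET: TP=83, FP=16+13+6+9=44 → 83/127 = 0.6535
  PRON: TP=135, FP=14+22+8+31=75 → 135/210 = 0.6429
Lowest is class 'ADJ' with precision = 0.411.

0.411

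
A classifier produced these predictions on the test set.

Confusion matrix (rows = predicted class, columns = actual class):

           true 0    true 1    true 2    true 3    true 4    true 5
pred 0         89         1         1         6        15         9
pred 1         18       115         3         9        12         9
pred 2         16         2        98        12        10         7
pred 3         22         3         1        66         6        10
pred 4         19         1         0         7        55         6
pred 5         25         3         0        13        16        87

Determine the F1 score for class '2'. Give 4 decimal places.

Take TP from the diagonal, FP from the rest of the '2' prediction marginal, FN from the rest of the '2' actual marginal.
F1 score = 2·TP/(2·TP+FP+FN).
2: TP=98, FP=16+2+12+10+7=47, FN=1+3+1+0+0=5 → 196/248 = 0.79032

0.7903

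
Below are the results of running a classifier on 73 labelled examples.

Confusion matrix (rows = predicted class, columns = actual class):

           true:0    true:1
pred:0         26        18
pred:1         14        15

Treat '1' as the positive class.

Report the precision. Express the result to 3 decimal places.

0.517

Precision = TP/(TP+FP) = 15/(15+14) = 15/29 = 0.517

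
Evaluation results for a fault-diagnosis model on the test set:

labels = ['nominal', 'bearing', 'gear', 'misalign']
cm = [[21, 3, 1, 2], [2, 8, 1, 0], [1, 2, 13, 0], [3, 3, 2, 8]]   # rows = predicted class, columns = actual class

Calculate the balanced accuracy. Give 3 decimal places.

Balanced accuracy = mean of per-class recall.
  nominal: recall = 21/27 = 0.7778
  bearing: recall = 8/16 = 0.5000
  gear: recall = 13/17 = 0.7647
  misalign: recall = 8/10 = 0.8000
Mean = (0.7778 + 0.5000 + 0.7647 + 0.8000) / 4 = 0.711

0.711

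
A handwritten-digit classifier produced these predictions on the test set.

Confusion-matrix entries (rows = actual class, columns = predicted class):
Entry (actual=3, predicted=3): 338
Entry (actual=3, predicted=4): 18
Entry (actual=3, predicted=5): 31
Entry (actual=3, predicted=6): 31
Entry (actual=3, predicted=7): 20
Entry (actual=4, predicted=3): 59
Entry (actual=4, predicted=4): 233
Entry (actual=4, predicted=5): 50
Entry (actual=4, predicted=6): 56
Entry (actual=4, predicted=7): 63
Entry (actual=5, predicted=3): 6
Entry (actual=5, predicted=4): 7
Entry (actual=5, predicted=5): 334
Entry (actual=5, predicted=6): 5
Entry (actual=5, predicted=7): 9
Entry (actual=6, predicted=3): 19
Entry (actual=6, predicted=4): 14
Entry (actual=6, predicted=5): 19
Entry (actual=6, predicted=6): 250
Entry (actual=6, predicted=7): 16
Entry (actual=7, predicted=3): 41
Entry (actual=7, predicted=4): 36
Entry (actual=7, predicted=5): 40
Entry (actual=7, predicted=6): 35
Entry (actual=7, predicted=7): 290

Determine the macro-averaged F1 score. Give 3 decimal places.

0.713

Per-class F1 score (2·TP/(2·TP+FP+FN)):
  3: TP=338, FP=59+6+19+41=125, FN=18+31+31+20=100 → 676/901 = 0.7503
  4: TP=233, FP=18+7+14+36=75, FN=59+50+56+63=228 → 466/769 = 0.6060
  5: TP=334, FP=31+50+19+40=140, FN=6+7+5+9=27 → 668/835 = 0.8000
  6: TP=250, FP=31+56+5+35=127, FN=19+14+19+16=68 → 500/695 = 0.7194
  7: TP=290, FP=20+63+9+16=108, FN=41+36+40+35=152 → 580/840 = 0.6905
Macro-F1 score = mean = (0.7503 + 0.6060 + 0.8000 + 0.7194 + 0.6905) / 5 = 0.713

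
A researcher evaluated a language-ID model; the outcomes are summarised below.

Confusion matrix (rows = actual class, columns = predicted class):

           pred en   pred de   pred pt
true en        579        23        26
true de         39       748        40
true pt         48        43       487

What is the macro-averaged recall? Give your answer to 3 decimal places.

0.890

Per-class recall (TP/(TP+FN)):
  en: TP=579, FN=23+26=49 → 579/628 = 0.9220
  de: TP=748, FN=39+40=79 → 748/827 = 0.9045
  pt: TP=487, FN=48+43=91 → 487/578 = 0.8426
Macro-recall = mean = (0.9220 + 0.9045 + 0.8426) / 3 = 0.890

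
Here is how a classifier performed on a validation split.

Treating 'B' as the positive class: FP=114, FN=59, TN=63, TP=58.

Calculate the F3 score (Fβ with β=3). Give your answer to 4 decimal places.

Fβ = (1+β²)·TP / ((1+β²)·TP + β²·FN + FP), with β²=9
= 10·58 / (10·58 + 9·59 + 114) = 0.4735

0.4735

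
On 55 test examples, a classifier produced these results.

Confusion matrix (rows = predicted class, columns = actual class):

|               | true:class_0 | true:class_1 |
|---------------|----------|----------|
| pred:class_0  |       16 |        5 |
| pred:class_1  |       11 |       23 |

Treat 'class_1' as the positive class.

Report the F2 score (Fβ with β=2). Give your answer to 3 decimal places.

0.788

Fβ = (1+β²)·TP / ((1+β²)·TP + β²·FN + FP), with β²=4
= 5·23 / (5·23 + 4·5 + 11) = 0.788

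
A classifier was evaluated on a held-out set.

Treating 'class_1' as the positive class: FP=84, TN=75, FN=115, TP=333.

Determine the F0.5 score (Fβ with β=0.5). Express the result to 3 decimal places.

Fβ = (1+β²)·TP / ((1+β²)·TP + β²·FN + FP), with β²=1/4
= 1.25·333 / (1.25·333 + 0.25·115 + 84) = 0.787

0.787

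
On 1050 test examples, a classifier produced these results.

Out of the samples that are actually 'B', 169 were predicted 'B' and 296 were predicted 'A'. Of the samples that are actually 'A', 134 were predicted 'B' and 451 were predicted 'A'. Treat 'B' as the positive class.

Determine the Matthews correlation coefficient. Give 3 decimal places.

MCC = (TP·TN − FP·FN) / √((TP+FP)(TP+FN)(TN+FP)(TN+FN))
Numerator = 169·451 − 134·296 = 36555
Denominator = √(303·465·585·747) = √61570410525 = 248133.8561
MCC = 36555 / 248133.8561 = 0.147

0.147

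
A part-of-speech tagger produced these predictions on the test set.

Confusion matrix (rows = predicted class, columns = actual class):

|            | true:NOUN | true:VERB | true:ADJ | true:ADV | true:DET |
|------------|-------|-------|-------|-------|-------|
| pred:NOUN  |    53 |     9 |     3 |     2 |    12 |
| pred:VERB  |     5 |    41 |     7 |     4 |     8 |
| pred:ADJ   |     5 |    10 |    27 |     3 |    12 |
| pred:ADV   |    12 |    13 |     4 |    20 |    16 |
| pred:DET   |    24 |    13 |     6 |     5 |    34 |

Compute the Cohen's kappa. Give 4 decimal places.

0.3734

Observed agreement pₒ = trace/N = 175/348 = 0.50287
Expected agreement pₑ = Σ (rowᵢ·colᵢ)/N² = (99·79 + 86·65 + 47·57 + 34·65 + 82·82)/348² = 0.20663
κ = (pₒ − pₑ)/(1 − pₑ) = (0.50287 − 0.20663)/(1 − 0.20663) = 0.3734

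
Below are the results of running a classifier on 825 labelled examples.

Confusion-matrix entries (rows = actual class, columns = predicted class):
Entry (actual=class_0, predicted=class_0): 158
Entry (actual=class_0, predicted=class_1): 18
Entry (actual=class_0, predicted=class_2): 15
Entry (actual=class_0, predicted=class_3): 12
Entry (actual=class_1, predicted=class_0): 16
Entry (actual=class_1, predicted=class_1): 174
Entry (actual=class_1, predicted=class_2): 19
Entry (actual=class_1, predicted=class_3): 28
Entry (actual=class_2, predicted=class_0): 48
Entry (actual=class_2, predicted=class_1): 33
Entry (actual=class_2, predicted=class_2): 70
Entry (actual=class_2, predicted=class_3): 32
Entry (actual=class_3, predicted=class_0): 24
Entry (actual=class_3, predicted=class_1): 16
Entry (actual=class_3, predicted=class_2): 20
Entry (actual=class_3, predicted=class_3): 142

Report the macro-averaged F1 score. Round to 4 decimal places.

Per-class F1 score (2·TP/(2·TP+FP+FN)):
  class_0: TP=158, FP=16+48+24=88, FN=18+15+12=45 → 316/449 = 0.70379
  class_1: TP=174, FP=18+33+16=67, FN=16+19+28=63 → 348/478 = 0.72803
  class_2: TP=70, FP=15+19+20=54, FN=48+33+32=113 → 140/307 = 0.45603
  class_3: TP=142, FP=12+28+32=72, FN=24+16+20=60 → 284/416 = 0.68269
Macro-F1 score = mean = (0.70379 + 0.72803 + 0.45603 + 0.68269) / 4 = 0.6426

0.6426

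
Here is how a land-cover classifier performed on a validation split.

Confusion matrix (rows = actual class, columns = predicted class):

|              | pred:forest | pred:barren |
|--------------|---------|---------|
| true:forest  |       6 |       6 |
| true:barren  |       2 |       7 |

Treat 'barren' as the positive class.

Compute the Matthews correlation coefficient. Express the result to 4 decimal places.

0.2831

MCC = (TP·TN − FP·FN) / √((TP+FP)(TP+FN)(TN+FP)(TN+FN))
Numerator = 7·6 − 6·2 = 30
Denominator = √(13·9·12·8) = √11232 = 105.9811
MCC = 30 / 105.9811 = 0.2831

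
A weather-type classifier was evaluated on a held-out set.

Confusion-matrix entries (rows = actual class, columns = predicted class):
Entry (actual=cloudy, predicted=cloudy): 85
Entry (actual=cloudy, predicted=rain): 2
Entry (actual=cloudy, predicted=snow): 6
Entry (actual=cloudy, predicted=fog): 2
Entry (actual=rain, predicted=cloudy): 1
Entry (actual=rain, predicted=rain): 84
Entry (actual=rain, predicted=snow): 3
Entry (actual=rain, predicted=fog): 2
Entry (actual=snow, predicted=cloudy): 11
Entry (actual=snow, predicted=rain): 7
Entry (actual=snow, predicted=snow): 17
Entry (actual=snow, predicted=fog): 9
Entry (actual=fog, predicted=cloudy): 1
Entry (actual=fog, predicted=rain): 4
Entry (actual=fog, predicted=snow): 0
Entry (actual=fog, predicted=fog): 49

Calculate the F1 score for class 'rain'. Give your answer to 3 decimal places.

0.898

One-vs-rest for 'rain': TP = diagonal; FP = other classes predicted 'rain'; FN = 'rain' predicted as other.
F1 score = 2·TP/(2·TP+FP+FN).
rain: TP=84, FP=2+7+4=13, FN=1+3+2=6 → 168/187 = 0.8984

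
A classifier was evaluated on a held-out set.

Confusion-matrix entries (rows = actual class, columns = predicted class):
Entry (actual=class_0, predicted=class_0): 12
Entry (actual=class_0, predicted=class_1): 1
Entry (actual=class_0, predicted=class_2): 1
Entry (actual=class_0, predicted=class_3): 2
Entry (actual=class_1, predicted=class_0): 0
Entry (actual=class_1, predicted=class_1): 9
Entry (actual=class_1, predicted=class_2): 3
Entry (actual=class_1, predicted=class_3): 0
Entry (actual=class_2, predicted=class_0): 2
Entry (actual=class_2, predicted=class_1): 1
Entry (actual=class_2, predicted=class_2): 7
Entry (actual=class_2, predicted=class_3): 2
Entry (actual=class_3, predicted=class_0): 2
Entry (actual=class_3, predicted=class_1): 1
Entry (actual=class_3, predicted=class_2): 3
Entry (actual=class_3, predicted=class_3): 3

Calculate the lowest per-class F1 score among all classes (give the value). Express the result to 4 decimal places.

Per-class F1 score (2·TP/(2·TP+FP+FN)):
  class_0: TP=12, FP=0+2+2=4, FN=1+1+2=4 → 24/32 = 0.75000
  class_1: TP=9, FP=1+1+1=3, FN=0+3+0=3 → 18/24 = 0.75000
  class_2: TP=7, FP=1+3+3=7, FN=2+1+2=5 → 14/26 = 0.53846
  class_3: TP=3, FP=2+0+2=4, FN=2+1+3=6 → 6/16 = 0.37500
Lowest is class 'class_3' with F1 score = 0.3750.

0.3750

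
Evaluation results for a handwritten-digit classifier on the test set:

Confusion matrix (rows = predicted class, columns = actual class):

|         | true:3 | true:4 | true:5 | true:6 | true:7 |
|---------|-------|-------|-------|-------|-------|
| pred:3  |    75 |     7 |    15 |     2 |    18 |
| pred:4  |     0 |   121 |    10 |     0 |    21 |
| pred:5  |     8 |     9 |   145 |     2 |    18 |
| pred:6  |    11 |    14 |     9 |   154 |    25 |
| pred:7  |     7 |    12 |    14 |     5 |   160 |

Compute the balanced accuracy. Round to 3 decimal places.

Balanced accuracy = mean of per-class recall.
  3: recall = 75/101 = 0.7426
  4: recall = 121/163 = 0.7423
  5: recall = 145/193 = 0.7513
  6: recall = 154/163 = 0.9448
  7: recall = 160/242 = 0.6612
Mean = (0.7426 + 0.7423 + 0.7513 + 0.9448 + 0.6612) / 5 = 0.768

0.768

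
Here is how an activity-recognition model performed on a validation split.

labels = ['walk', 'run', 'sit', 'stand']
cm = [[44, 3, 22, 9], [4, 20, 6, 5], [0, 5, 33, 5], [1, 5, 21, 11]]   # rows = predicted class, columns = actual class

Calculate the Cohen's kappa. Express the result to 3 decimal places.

0.404

Observed agreement pₒ = trace/N = 108/194 = 0.5567
Expected agreement pₑ = Σ (rowᵢ·colᵢ)/N² = (49·78 + 33·35 + 82·43 + 30·38)/194² = 0.2562
κ = (pₒ − pₑ)/(1 − pₑ) = (0.5567 − 0.2562)/(1 − 0.2562) = 0.404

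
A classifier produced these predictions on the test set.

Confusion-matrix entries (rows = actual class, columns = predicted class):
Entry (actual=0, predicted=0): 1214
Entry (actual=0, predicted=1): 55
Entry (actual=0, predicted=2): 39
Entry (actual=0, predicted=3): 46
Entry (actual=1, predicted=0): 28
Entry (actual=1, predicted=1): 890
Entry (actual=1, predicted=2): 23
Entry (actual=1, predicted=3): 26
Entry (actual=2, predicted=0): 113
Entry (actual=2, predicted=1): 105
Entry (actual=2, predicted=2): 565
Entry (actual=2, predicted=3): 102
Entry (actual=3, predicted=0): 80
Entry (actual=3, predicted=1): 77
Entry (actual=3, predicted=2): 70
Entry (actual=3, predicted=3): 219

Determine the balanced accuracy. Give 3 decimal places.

Balanced accuracy = mean of per-class recall.
  0: recall = 1214/1354 = 0.8966
  1: recall = 890/967 = 0.9204
  2: recall = 565/885 = 0.6384
  3: recall = 219/446 = 0.4910
Mean = (0.8966 + 0.9204 + 0.6384 + 0.4910) / 4 = 0.737

0.737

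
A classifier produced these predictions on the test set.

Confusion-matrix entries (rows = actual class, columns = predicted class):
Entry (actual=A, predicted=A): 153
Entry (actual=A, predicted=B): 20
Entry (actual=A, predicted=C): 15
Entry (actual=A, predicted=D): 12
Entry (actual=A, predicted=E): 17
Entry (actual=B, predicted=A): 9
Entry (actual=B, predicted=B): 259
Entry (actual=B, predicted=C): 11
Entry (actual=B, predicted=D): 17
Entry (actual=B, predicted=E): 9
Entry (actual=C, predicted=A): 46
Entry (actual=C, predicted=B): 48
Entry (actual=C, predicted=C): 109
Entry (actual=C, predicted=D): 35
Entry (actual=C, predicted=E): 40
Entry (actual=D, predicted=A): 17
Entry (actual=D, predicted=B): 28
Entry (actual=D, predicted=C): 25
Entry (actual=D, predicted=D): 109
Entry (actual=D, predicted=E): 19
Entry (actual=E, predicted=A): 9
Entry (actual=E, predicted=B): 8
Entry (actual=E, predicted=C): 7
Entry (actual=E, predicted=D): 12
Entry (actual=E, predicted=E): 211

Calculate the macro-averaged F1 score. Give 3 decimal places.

0.658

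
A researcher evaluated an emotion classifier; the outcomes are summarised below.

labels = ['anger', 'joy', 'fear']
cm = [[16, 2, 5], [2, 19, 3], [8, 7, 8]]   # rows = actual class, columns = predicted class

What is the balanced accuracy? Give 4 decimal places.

Balanced accuracy = mean of per-class recall.
  anger: recall = 16/23 = 0.69565
  joy: recall = 19/24 = 0.79167
  fear: recall = 8/23 = 0.34783
Mean = (0.69565 + 0.79167 + 0.34783) / 3 = 0.6117

0.6117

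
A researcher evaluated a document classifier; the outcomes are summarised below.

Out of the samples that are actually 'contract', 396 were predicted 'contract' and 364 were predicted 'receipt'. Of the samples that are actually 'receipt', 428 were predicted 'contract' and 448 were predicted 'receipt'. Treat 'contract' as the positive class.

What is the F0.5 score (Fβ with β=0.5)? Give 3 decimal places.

0.488

Fβ = (1+β²)·TP / ((1+β²)·TP + β²·FN + FP), with β²=1/4
= 1.25·396 / (1.25·396 + 0.25·364 + 428) = 0.488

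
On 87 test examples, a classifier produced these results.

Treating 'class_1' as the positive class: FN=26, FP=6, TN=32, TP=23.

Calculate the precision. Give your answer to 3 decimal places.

0.793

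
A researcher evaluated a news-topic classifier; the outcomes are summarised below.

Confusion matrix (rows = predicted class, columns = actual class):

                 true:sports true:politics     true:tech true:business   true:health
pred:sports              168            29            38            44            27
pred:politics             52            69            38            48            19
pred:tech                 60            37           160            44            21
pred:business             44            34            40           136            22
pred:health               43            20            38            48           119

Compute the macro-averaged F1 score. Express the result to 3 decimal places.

0.458

Per-class F1 score (2·TP/(2·TP+FP+FN)):
  sports: TP=168, FP=29+38+44+27=138, FN=52+60+44+43=199 → 336/673 = 0.4993
  politics: TP=69, FP=52+38+48+19=157, FN=29+37+34+20=120 → 138/415 = 0.3325
  tech: TP=160, FP=60+37+44+21=162, FN=38+38+40+38=154 → 320/636 = 0.5031
  business: TP=136, FP=44+34+40+22=140, FN=44+48+44+48=184 → 272/596 = 0.4564
  health: TP=119, FP=43+20+38+48=149, FN=27+19+21+22=89 → 238/476 = 0.5000
Macro-F1 score = mean = (0.4993 + 0.3325 + 0.5031 + 0.4564 + 0.5000) / 5 = 0.458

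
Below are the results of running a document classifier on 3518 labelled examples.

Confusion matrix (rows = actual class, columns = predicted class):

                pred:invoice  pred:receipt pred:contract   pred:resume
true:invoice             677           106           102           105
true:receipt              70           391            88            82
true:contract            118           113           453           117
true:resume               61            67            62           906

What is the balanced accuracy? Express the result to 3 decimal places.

Balanced accuracy = mean of per-class recall.
  invoice: recall = 677/990 = 0.6838
  receipt: recall = 391/631 = 0.6197
  contract: recall = 453/801 = 0.5655
  resume: recall = 906/1096 = 0.8266
Mean = (0.6838 + 0.6197 + 0.5655 + 0.8266) / 4 = 0.674

0.674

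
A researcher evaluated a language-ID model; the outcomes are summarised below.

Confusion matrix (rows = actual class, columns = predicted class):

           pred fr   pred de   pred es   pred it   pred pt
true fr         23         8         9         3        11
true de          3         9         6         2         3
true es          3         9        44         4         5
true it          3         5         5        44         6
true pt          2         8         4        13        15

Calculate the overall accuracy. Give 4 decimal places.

0.5466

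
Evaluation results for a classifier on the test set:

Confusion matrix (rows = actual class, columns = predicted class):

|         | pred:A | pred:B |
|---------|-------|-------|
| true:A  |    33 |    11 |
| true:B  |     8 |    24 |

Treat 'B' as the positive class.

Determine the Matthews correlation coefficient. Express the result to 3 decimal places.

0.495

MCC = (TP·TN − FP·FN) / √((TP+FP)(TP+FN)(TN+FP)(TN+FN))
Numerator = 24·33 − 11·8 = 704
Denominator = √(35·32·44·41) = √2020480 = 1421.4359
MCC = 704 / 1421.4359 = 0.495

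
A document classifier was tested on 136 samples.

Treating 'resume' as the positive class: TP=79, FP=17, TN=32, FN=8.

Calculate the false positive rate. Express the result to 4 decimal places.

0.3469

FPR = FP/(FP+TN) = 17/(17+32) = 0.3469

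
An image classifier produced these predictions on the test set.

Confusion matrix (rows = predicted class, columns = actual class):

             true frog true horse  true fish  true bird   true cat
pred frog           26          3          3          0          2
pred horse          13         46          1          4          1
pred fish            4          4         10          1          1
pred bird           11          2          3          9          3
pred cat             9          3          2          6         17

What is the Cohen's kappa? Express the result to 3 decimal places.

Observed agreement pₒ = trace/N = 108/184 = 0.5870
Expected agreement pₑ = Σ (rowᵢ·colᵢ)/N² = (63·34 + 58·65 + 19·20 + 20·28 + 24·37)/184² = 0.2286
κ = (pₒ − pₑ)/(1 − pₑ) = (0.5870 − 0.2286)/(1 − 0.2286) = 0.465

0.465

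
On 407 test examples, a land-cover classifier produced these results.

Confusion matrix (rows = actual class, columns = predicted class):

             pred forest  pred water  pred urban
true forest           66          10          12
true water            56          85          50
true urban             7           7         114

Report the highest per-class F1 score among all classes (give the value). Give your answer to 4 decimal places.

Per-class F1 score (2·TP/(2·TP+FP+FN)):
  forest: TP=66, FP=56+7=63, FN=10+12=22 → 132/217 = 0.60829
  water: TP=85, FP=10+7=17, FN=56+50=106 → 170/293 = 0.58020
  urban: TP=114, FP=12+50=62, FN=7+7=14 → 228/304 = 0.75000
Highest is class 'urban' with F1 score = 0.7500.

0.7500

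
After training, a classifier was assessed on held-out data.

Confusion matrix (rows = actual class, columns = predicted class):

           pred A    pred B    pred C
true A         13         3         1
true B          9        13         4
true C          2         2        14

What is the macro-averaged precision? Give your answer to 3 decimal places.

0.667

Per-class precision (TP/(TP+FP)):
  A: TP=13, FP=9+2=11 → 13/24 = 0.5417
  B: TP=13, FP=3+2=5 → 13/18 = 0.7222
  C: TP=14, FP=1+4=5 → 14/19 = 0.7368
Macro-precision = mean = (0.5417 + 0.7222 + 0.7368) / 3 = 0.667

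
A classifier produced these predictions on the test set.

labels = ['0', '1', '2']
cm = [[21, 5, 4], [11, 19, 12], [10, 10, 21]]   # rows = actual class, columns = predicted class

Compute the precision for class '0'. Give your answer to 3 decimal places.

0.500

Take TP from the diagonal, FP from the rest of the '0' prediction marginal, FN from the rest of the '0' actual marginal.
precision = TP/(TP+FP).
0: TP=21, FP=11+10=21 → 21/42 = 0.5000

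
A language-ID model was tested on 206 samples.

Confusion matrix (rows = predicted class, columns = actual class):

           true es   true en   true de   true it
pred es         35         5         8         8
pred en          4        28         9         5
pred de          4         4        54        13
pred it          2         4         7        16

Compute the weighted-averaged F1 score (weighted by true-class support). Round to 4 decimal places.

Per-class F1 score (2·TP/(2·TP+FP+FN)):
  es: TP=35, FP=5+8+8=21, FN=4+4+2=10 → 70/101 = 0.69307
  en: TP=28, FP=4+9+5=18, FN=5+4+4=13 → 56/87 = 0.64368
  de: TP=54, FP=4+4+13=21, FN=8+9+7=24 → 108/153 = 0.70588
  it: TP=16, FP=2+4+7=13, FN=8+5+13=26 → 32/71 = 0.45070
Weighted-F1 score = Σ (supportᵢ/N)·F1 scoreᵢ with N=206: (45/206)·0.69307 + (41/206)·0.64368 + (78/206)·0.70588 + (42/206)·0.45070 = 0.6387

0.6387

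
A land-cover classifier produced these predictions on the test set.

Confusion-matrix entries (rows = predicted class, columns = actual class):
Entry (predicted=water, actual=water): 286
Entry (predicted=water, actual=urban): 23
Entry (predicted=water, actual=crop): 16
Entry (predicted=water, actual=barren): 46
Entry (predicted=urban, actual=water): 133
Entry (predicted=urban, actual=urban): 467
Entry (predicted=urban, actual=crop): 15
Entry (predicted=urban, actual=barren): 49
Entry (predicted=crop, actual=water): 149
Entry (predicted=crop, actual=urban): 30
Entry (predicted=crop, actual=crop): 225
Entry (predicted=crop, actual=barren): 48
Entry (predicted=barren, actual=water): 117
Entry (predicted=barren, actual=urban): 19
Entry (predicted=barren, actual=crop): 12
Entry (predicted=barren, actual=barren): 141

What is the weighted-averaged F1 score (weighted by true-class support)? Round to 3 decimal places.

Per-class F1 score (2·TP/(2·TP+FP+FN)):
  water: TP=286, FP=23+16+46=85, FN=133+149+117=399 → 572/1056 = 0.5417
  urban: TP=467, FP=133+15+49=197, FN=23+30+19=72 → 934/1203 = 0.7764
  crop: TP=225, FP=149+30+48=227, FN=16+15+12=43 → 450/720 = 0.6250
  barren: TP=141, FP=117+19+12=148, FN=46+49+48=143 → 282/573 = 0.4921
Weighted-F1 score = Σ (supportᵢ/N)·F1 scoreᵢ with N=1776: (685/1776)·0.5417 + (539/1776)·0.7764 + (268/1776)·0.6250 + (284/1776)·0.4921 = 0.618

0.618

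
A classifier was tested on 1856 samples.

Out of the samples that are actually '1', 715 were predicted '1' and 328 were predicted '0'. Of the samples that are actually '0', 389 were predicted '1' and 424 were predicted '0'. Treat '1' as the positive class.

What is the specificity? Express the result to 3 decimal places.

Specificity = TN/(TN+FP) = 424/(424+389) = 0.522

0.522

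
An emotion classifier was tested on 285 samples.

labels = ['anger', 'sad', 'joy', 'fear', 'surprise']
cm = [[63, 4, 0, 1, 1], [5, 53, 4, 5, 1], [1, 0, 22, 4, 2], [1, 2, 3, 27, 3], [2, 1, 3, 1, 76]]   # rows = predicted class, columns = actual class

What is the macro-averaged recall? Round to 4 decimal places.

0.8144

Per-class recall (TP/(TP+FN)):
  anger: TP=63, FN=5+1+1+2=9 → 63/72 = 0.87500
  sad: TP=53, FN=4+0+2+1=7 → 53/60 = 0.88333
  joy: TP=22, FN=0+4+3+3=10 → 22/32 = 0.68750
  fear: TP=27, FN=1+5+4+1=11 → 27/38 = 0.71053
  surprise: TP=76, FN=1+1+2+3=7 → 76/83 = 0.91566
Macro-recall = mean = (0.87500 + 0.88333 + 0.68750 + 0.71053 + 0.91566) / 5 = 0.8144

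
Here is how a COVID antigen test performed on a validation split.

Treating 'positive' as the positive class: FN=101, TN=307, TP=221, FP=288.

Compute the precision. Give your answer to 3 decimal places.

Precision = TP/(TP+FP) = 221/(221+288) = 221/509 = 0.434

0.434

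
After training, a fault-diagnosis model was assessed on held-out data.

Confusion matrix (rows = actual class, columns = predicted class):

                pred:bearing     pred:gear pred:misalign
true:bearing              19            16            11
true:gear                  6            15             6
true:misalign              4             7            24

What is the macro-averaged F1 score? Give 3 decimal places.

Per-class F1 score (2·TP/(2·TP+FP+FN)):
  bearing: TP=19, FP=6+4=10, FN=16+11=27 → 38/75 = 0.5067
  gear: TP=15, FP=16+7=23, FN=6+6=12 → 30/65 = 0.4615
  misalign: TP=24, FP=11+6=17, FN=4+7=11 → 48/76 = 0.6316
Macro-F1 score = mean = (0.5067 + 0.4615 + 0.6316) / 3 = 0.533

0.533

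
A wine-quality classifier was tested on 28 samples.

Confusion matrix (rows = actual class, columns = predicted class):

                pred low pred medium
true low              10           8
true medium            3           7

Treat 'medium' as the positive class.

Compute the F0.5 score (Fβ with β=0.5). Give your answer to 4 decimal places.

Fβ = (1+β²)·TP / ((1+β²)·TP + β²·FN + FP), with β²=1/4
= 1.25·7 / (1.25·7 + 0.25·3 + 8) = 0.5000

0.5000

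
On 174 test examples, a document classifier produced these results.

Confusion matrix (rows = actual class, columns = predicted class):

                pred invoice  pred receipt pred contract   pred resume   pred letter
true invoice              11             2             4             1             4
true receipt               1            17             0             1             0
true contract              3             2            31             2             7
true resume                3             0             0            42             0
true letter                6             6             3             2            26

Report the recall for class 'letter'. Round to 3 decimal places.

0.605

One-vs-rest for 'letter': TP = diagonal; FP = other classes predicted 'letter'; FN = 'letter' predicted as other.
recall = TP/(TP+FN).
letter: TP=26, FN=6+6+3+2=17 → 26/43 = 0.6047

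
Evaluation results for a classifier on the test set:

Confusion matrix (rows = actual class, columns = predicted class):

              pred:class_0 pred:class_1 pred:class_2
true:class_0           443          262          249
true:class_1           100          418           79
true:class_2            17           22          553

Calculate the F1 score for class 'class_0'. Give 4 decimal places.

0.5852

F1 score = 2·TP/(2·TP+FP+FN).
class_0: TP=443, FP=100+17=117, FN=262+249=511 → 886/1514 = 0.58520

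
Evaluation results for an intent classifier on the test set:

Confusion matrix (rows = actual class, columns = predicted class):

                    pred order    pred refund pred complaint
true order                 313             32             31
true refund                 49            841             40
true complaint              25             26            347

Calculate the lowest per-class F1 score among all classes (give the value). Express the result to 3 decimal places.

0.820

Per-class F1 score (2·TP/(2·TP+FP+FN)):
  order: TP=313, FP=49+25=74, FN=32+31=63 → 626/763 = 0.8204
  refund: TP=841, FP=32+26=58, FN=49+40=89 → 1682/1829 = 0.9196
  complaint: TP=347, FP=31+40=71, FN=25+26=51 → 694/816 = 0.8505
Lowest is class 'order' with F1 score = 0.820.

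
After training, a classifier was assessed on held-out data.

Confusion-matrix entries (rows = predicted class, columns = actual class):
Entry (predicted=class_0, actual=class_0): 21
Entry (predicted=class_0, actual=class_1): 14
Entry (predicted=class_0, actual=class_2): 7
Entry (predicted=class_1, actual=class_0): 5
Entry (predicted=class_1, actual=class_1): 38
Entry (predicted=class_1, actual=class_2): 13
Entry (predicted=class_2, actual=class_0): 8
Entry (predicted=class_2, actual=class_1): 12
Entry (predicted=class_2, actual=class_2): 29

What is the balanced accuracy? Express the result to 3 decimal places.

0.601

Balanced accuracy = mean of per-class recall.
  class_0: recall = 21/34 = 0.6176
  class_1: recall = 38/64 = 0.5938
  class_2: recall = 29/49 = 0.5918
Mean = (0.6176 + 0.5938 + 0.5918) / 3 = 0.601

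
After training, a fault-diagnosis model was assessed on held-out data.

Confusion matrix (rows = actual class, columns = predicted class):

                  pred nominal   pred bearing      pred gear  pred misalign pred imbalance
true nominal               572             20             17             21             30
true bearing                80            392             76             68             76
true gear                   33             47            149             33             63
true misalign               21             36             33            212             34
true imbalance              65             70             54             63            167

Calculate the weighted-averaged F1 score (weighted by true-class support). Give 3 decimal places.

Per-class F1 score (2·TP/(2·TP+FP+FN)):
  nominal: TP=572, FP=80+33+21+65=199, FN=20+17+21+30=88 → 1144/1431 = 0.7994
  bearing: TP=392, FP=20+47+36+70=173, FN=80+76+68+76=300 → 784/1257 = 0.6237
  gear: TP=149, FP=17+76+33+54=180, FN=33+47+33+63=176 → 298/654 = 0.4557
  misalign: TP=212, FP=21+68+33+63=185, FN=21+36+33+34=124 → 424/733 = 0.5784
  imbalance: TP=167, FP=30+76+63+34=203, FN=65+70+54+63=252 → 334/789 = 0.4233
Weighted-F1 score = Σ (supportᵢ/N)·F1 scoreᵢ with N=2432: (660/2432)·0.7994 + (692/2432)·0.6237 + (325/2432)·0.4557 + (336/2432)·0.5784 + (419/2432)·0.4233 = 0.608

0.608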